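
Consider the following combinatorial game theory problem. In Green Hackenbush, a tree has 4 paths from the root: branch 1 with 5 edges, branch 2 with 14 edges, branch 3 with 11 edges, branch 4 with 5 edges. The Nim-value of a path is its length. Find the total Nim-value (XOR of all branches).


The tree has 4 branches from the ground vertex.
In Green Hackenbush, the Nim-value of a simple path of length k is k.
Branch 1: length 5, Nim-value = 5
Branch 2: length 14, Nim-value = 14
Branch 3: length 11, Nim-value = 11
Branch 4: length 5, Nim-value = 5
Total Nim-value = XOR of all branch values:
0 XOR 5 = 5
5 XOR 14 = 11
11 XOR 11 = 0
0 XOR 5 = 5
Nim-value of the tree = 5

5


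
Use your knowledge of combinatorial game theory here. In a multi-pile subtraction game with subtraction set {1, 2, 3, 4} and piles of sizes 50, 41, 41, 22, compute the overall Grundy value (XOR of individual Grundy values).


Subtraction set: {1, 2, 3, 4}
For this subtraction set, G(n) = n mod 5 (period = max + 1 = 5).
Pile 1 (size 50): G(50) = 50 mod 5 = 0
Pile 2 (size 41): G(41) = 41 mod 5 = 1
Pile 3 (size 41): G(41) = 41 mod 5 = 1
Pile 4 (size 22): G(22) = 22 mod 5 = 2
Total Grundy value = XOR of all: 0 XOR 1 XOR 1 XOR 2 = 2

2


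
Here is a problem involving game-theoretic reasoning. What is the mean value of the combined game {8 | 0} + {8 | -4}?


G1 = {8 | 0}, G2 = {8 | -4}
Each is a switch {a | b} with numbers a > b; its mean value is (a + b)/2, and mean value is additive over game sums: m(G1 + G2) = m(G1) + m(G2).
Mean of G1 = (8 + (0))/2 = 8/2 = 4
Mean of G2 = (8 + (-4))/2 = 4/2 = 2
Mean of G1 + G2 = 4 + 2 = 6

6


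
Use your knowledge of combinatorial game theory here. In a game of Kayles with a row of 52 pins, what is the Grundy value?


Kayles: a move removes 1 or 2 adjacent pins from a contiguous row.
Removing pins from a row of k leaves two independent rows (a, b) with a + b = k - 1 (one pin) or a + b = k - 2 (two pins); an end removal gives a = 0.
By Sprague-Grundy, G(k) = mex{ G(a) XOR G(b) } over all these splits. G(0) = 0.
G(1): splits (0,0):0^0=0 -> mex({0}) = 1
G(2): splits (0,1):0^1=1 (0,0):0^0=0 -> mex({0, 1}) = 2
G(3): splits (0,2):0^2=2 (1,1):1^1=0 (0,1):0^1=1 -> mex({0, 1, 2}) = 3
G(4): splits (0,3):0^3=3 (1,2):1^2=3 (0,2):0^2=2 (1,1):1^1=0 -> mex({0, 2, 3}) = 1
G(5): splits (0,4):0^1=1 (1,3):1^3=2 (2,2):2^2=0 (0,3):0^3=3 (1,2):1^2=3 -> mex({0, 1, 2, 3}) = 4
G(6) = mex({0, 1, 2, 4}) = 3
G(7) = mex({0, 1, 3, 4, 5}) = 2
G(8) = mex({0, 2, 3, 5, 6}) = 1
G(9) = mex({0, 1, 2, 3, 6, 7}) = 4
G(10) = mex({0, 1, 3, 4, 5, 7}) = 2
G(11) = mex({0, 1, 2, 3, 4, 5}) = 6
G(12) = mex({0, 1, 2, 3, 5, 6, 7}) = 4
G(13) = mex({0, 2, 3, 4, 6, 7}) = 1
G(14) = mex({0, 1, 4, 5, 6, 7}) = 2
G(15) = mex({0, 1, 2, 3, 4, 5, 6}) = 7
G(16) = mex({0, 2, 3, 5, 6, 7}) = 1
G(17) = mex({0, 1, 2, 3, 5, 6, 7}) = 4
G(18) = mex({0, 1, 2, 4, 5, 6}) = 3
G(19) = mex({0, 1, 3, 4, 5, 7}) = 2
G(20) = mex({0, 2, 3, 4, 5, 6, 7}) = 1
G(21) = mex({0, 1, 2, 3, 5, 6, 7}) = 4
G(22) = mex({0, 1, 2, 3, 4, 5, 7}) = 6
G(23) = mex({0, 1, 2, 3, 4, 5, 6}) = 7
G(24) = mex({0, 1, 2, 3, 5, 6, 7}) = 4
G(25) = mex({0, 2, 3, 4, 6, 7}) = 1
G(26) = mex({0, 1, 3, 4, 5, 6, 7}) = 2
G(27) = mex({0, 1, 2, 3, 4, 5, 6, 7}) = 8
G(28) = mex({0, 1, 2, 3, 4, 6, 7, 8}) = 5
G(29) = mex({0, 1, 2, 3, 5, 6, 7, 8, 9}) = 4
G(30) = mex({0, 1, 2, 3, 4, 5, 6, 9, 10}) = 7
G(31) = mex({0, 1, 3, 4, 5, 7, 10, 11}) = 2
G(32) = mex({0, 2, 3, 4, 5, 6, 7, 9, 11}) = 1
G(33) = mex({0, 1, 2, 3, 4, 5, 6, 7, 9, 12}) = 8
G(34) = mex({0, 1, 2, 3, 4, 5, 7, 8, 11, 12}) = 6
G(35) = mex({0, 1, 2, 3, 4, 5, 6, 8, 9, 10, 11}) = 7
G(36) = mex({0, 1, 2, 3, 5, 6, 7, 9, 10}) = 4
G(37) = mex({0, 2, 3, 4, 6, 7, 9, 10, 11, 12}) = 1
G(38) = mex({0, 1, 3, 4, 5, 6, 7, 9, 10, 11, 12}) = 2
G(39) = mex({0, 1, 2, 4, 5, 6, 7, 9, 10, 12, 14}) = 3
G(40) = mex({0, 2, 3, 4, 6, 7, 11, 12, 14}) = 1
G(41) = mex({0, 1, 2, 3, 5, 6, 7, 9, 10, 11, 12}) = 4
G(42) = mex({0, 1, 2, 3, 4, 5, 6, 9, 10}) = 7
G(43) = mex({0, 1, 3, 4, 5, 7, 9, 10, 12, 15}) = 2
G(44) = mex({0, 2, 3, 4, 5, 6, 7, 9, 10, 12, 15}) = 1
G(45) = mex({0, 1, 2, 3, 4, 5, 6, 7, 9, 10, 12, 14}) = 8
G(46) = mex({0, 1, 3, 4, 5, 7, 8, 11, 12, 14}) = 2
G(47) = mex({0, 1, 2, 3, 4, 5, 6, 8, 9, 10, 11, 12}) = 7
G(48) = mex({0, 1, 2, 3, 5, 6, 7, 9, 10}) = 4
G(49) = mex({0, 2, 3, 4, 6, 7, 9, 10, 11, 12, 15}) = 1
G(50) = mex({0, 1, 4, 5, 6, 7, 9, 11, 12, 14, 15}) = 2
G(51) = mex({0, 1, 2, 3, 4, 5, 6, 7, 9, 12, 14, 15}) = 8
G(52) = mex({0, 2, 3, 4, 5, 6, 7, 8, 11, 12, 15}) = 1
Therefore G(52) = 1.

1


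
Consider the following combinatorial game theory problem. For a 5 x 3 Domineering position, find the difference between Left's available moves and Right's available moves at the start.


Board is 5 x 3 (rows x cols).
Left (vertical) placements: (rows-1) * cols = 4 * 3 = 12
Right (horizontal) placements: rows * (cols-1) = 5 * 2 = 10
Advantage = Left - Right = 12 - 10 = 2

2


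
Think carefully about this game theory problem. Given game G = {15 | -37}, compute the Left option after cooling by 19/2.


Original game: {15 | -37} (a switch {a | b} with a > b).
Cooling by t (for t below the temperature (a - b)/2 = 26) taxes each move by t: {a | b} cooled by t is {a - t | b + t}.
Cooling amount: t = 19/2
Cooled Left option: 15 - 19/2 = 11/2
Cooled Right option: -37 + 19/2 = -55/2
Cooled game: {11/2 | -55/2}
Left option = 11/2

11/2


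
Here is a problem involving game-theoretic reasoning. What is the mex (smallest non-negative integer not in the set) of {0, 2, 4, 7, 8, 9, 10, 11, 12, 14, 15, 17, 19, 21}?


Set = {0, 2, 4, 7, 8, 9, 10, 11, 12, 14, 15, 17, 19, 21}
0 is in the set.
1 is NOT in the set. This is the mex.
mex = 1

1


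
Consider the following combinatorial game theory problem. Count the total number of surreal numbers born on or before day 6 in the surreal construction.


Day 0: {|} = 0 is born. Count = 1.
Day n: the number of surreal numbers born by day n is 2^(n+1) - 1.
By day 0: 2^1 - 1 = 1
By day 1: 2^2 - 1 = 3
By day 2: 2^3 - 1 = 7
By day 3: 2^4 - 1 = 15
By day 4: 2^5 - 1 = 31
By day 5: 2^6 - 1 = 63
By day 6: 2^7 - 1 = 127
By day 6: 127 surreal numbers.

127


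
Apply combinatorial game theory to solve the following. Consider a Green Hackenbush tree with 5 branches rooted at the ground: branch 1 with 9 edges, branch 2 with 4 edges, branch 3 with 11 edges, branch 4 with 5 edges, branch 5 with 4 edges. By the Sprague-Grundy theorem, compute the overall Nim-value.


The tree has 5 branches from the ground vertex.
In Green Hackenbush, the Nim-value of a simple path of length k is k.
Branch 1: length 9, Nim-value = 9
Branch 2: length 4, Nim-value = 4
Branch 3: length 11, Nim-value = 11
Branch 4: length 5, Nim-value = 5
Branch 5: length 4, Nim-value = 4
Total Nim-value = XOR of all branch values:
0 XOR 9 = 9
9 XOR 4 = 13
13 XOR 11 = 6
6 XOR 5 = 3
3 XOR 4 = 7
Nim-value of the tree = 7

7


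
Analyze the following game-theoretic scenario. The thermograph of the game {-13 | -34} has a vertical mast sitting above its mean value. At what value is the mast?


Game = {-13 | -34}, a switch {a | b} with numbers a > b.
Its thermograph has left wall a - t and right wall b + t, which meet at t = (a - b)/2, where both equal (a + b)/2. So the mast (mean value) is at (a + b)/2.
Mean = (-13 + (-34))/2 = -47/2 = -47/2

-47/2


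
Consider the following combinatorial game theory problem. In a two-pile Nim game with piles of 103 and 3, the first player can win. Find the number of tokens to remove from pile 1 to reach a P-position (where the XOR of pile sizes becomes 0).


Piles: 103 and 3
Current XOR: 103 XOR 3 = 100 (non-zero, so this is an N-position).
To make the XOR zero, we need to find a move that balances the piles.
For pile 1 (size 103): target = 103 XOR 100 = 3
We reduce pile 1 from 103 to 3.
Tokens removed: 103 - 3 = 100
Verification: 3 XOR 3 = 0

100


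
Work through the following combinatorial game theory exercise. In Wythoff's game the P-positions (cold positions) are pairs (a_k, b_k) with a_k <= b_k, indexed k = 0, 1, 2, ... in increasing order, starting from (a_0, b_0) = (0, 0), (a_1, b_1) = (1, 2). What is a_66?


By Wythoff's theorem, a_k = floor(k * phi) and b_k = floor(k * phi^2) = a_k + k, where phi = (1 + sqrt(5))/2 is the golden ratio.
phi = (1 + sqrt(5))/2 = 1.618034
k = 66
k * phi = 66 * 1.618034 = 106.790243
a_66 = floor(k * phi) = 106

106


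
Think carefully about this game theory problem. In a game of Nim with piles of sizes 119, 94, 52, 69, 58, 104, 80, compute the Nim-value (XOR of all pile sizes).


We need the XOR (exclusive or) of all pile sizes.
After XOR-ing pile 1 (size 119): 0 XOR 119 = 119
After XOR-ing pile 2 (size 94): 119 XOR 94 = 41
After XOR-ing pile 3 (size 52): 41 XOR 52 = 29
After XOR-ing pile 4 (size 69): 29 XOR 69 = 88
After XOR-ing pile 5 (size 58): 88 XOR 58 = 98
After XOR-ing pile 6 (size 104): 98 XOR 104 = 10
After XOR-ing pile 7 (size 80): 10 XOR 80 = 90
The Nim-value of this position is 90.

90


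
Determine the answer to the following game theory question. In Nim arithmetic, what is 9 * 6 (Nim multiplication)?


Nim multiplication is bilinear over XOR: (u XOR v) * w = (u*w) XOR (v*w).
So we split each operand into its bit components and XOR the pairwise Nim products.
9 = 1 + 8 (as XOR of powers of 2).
6 = 2 + 4 (as XOR of powers of 2).
Using the standard Nim-product table on single bits:
  2*2 = 3,   2*4 = 8,   2*8 = 12,
  4*4 = 6,   4*8 = 11,  8*8 = 13,
and  1*x = x (identity), k*l = l*k (commutative).
Pairwise Nim products:
  1 * 2 = 2
  1 * 4 = 4
  8 * 2 = 12
  8 * 4 = 11
XOR them: 2 XOR 4 XOR 12 XOR 11 = 1.
Result: 9 * 6 = 1 (in Nim).

1


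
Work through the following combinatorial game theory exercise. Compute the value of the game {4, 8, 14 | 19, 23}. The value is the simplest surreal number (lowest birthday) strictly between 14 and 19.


Left options: {4, 8, 14}, max = 14
Right options: {19, 23}, min = 19
All options are numbers and max(Left) < min(Right), so by the simplicity theorem the value is the simplest (earliest-born) number strictly between 14 and 19.
Integers 15 through 18 all lie strictly between 14 and 19.
Among integers, the simplest (lowest birthday = smallest |n|; 0 is born on day 0, +-n on day n) is 15.
No non-integer in the interval can be simpler: if x is a non-integer in the interval, then floor(x) or ceil(x) also lies in the interval (the interval contains an integer), and both are proper prefixes of x's sign expansion, i.e. born earlier. So the game value is 15.
Game value = 15

15


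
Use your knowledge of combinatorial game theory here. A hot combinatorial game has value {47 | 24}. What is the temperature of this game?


The game is {47 | 24}, a switch {a | b} with numbers a > b.
Cooling {a | b} by t gives {a - t | b + t}, which stops being hot when a - t = b + t, i.e. at t = (a - b)/2. So the temperature of a switch is (a - b)/2.
Temperature = (Left option - Right option) / 2
= (47 - (24)) / 2
= 23 / 2
= 23/2

23/2


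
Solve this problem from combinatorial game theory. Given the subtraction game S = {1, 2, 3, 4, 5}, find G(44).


The subtraction set is S = {1, 2, 3, 4, 5}.
G(k) = mex{ G(k - s) : s in S, s <= k }. We compute iteratively: G(0) = 0.
G(1) = mex({0}) = 1
G(2) = mex({0, 1}) = 2
G(3) = mex({0, 1, 2}) = 3
G(4) = mex({0, 1, 2, 3}) = 4
G(5) = mex({0, 1, 2, 3, 4}) = 5
G(6) = mex({1, 2, 3, 4, 5}) = 0
G(7) = mex({0, 2, 3, 4, 5}) = 1
G(8) = mex({0, 1, 3, 4, 5}) = 2
G(9) = mex({0, 1, 2, 4, 5}) = 3
G(10) = mex({0, 1, 2, 3, 5}) = 4
Observe that G(6)..G(10) = 0, 1, 2, 3, 4 repeats G(0)..G(4) = 0, 1, 2, 3, 4.
For k >= max(S) = 5, G(k) is determined by the previous 5 values G(k-5)..G(k-1); a window of 5 consecutive values has recurred shifted by 6, so by induction G(k + 6) = G(k) for all k >= 0: the sequence is periodic from the start with period 6.
One period: G(0..5) = 0, 1, 2, 3, 4, 5.
44 mod 6 = 2, so G(44) = G(2) = 2.

2


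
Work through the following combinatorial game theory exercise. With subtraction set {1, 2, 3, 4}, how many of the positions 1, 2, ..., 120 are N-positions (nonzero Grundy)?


Subtraction set S = {1, 2, 3, 4}, so G(n) = n mod 5.
G(n) = 0 when n is a multiple of 5.
Multiples of 5 in [1, 120]: 24
N-positions (nonzero Grundy) = 120 - 24 = 96

96


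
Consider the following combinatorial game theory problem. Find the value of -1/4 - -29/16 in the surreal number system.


x = -1/4, y = -29/16
Converting to common denominator: 16
x = -4/16, y = -29/16
x - y = -1/4 - -29/16 = 25/16

25/16


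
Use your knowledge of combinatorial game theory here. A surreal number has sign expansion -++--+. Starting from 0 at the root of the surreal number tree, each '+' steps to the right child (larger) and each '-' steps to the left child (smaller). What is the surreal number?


Sign expansion: -++--+
Rule: track bounds (lo, hi), initially (-inf, +inf). On '+', the current value becomes lo and we move to the simplest number in (value, hi): value + 1 if hi = +inf, otherwise the midpoint (value + hi)/2. On '-', the current value becomes hi and we move to value - 1 if lo = -inf, otherwise the midpoint (lo + value)/2.
Start at 0.
Step 1: sign = -, move left. Bounds: (-inf, 0). Value = -1
Step 2: sign = +, move right. Bounds: (-1, 0). Value = -1/2
Step 3: sign = +, move right. Bounds: (-1/2, 0). Value = -1/4
Step 4: sign = -, move left. Bounds: (-1/2, -1/4). Value = -3/8
Step 5: sign = -, move left. Bounds: (-1/2, -3/8). Value = -7/16
Step 6: sign = +, move right. Bounds: (-7/16, -3/8). Value = -13/32
The surreal number with sign expansion -++--+ is -13/32.

-13/32


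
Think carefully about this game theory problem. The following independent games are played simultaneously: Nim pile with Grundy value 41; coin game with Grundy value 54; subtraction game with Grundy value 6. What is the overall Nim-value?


By the Sprague-Grundy theorem, the Grundy value of a sum of games is the XOR of individual Grundy values.
Nim pile: Grundy value = 41. Running XOR: 0 XOR 41 = 41
coin game: Grundy value = 54. Running XOR: 41 XOR 54 = 31
subtraction game: Grundy value = 6. Running XOR: 31 XOR 6 = 25
The combined Grundy value is 25.

25


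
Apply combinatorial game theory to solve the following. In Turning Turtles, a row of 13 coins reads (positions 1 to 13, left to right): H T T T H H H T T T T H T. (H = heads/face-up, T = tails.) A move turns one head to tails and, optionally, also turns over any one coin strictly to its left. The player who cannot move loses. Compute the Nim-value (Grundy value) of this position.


Coins: H T T T H H H T T T T H T
Key fact: a single head at position k behaves exactly like a Nim heap of size k (turning it to T and optionally flipping a coin at j < k corresponds to moving the heap from k to j, or to 0), and heads combine as a disjunctive sum (two heads at the same place would cancel, matching j XOR j = 0). So the Nim-value is the XOR of the 1-indexed positions of the heads.
Face-up positions (1-indexed): [1, 5, 6, 7, 12]
XOR 0 with 1: 0 XOR 1 = 1
XOR 1 with 5: 1 XOR 5 = 4
XOR 4 with 6: 4 XOR 6 = 2
XOR 2 with 7: 2 XOR 7 = 5
XOR 5 with 12: 5 XOR 12 = 9
Nim-value = 9

9


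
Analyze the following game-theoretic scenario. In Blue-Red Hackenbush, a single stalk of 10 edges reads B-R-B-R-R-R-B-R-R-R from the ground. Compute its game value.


Edges (from ground): B-R-B-R-R-R-B-R-R-R
By Berlekamp's sign-expansion rule, a Blue-Red Hackenbush stalk has the value of the surreal number whose sign sequence is the edge sequence with B -> + and R -> -.
Sign sequence: +-+---+---
Trace the sign expansion in the surreal number tree, starting from 0:
Edge 1: B (sign +) -> bounds (0, +inf), value = 1
Edge 2: R (sign -) -> bounds (0, 1), value = 1/2
Edge 3: B (sign +) -> bounds (1/2, 1), value = 3/4
Edge 4: R (sign -) -> bounds (1/2, 3/4), value = 5/8
Edge 5: R (sign -) -> bounds (1/2, 5/8), value = 9/16
Edge 6: R (sign -) -> bounds (1/2, 9/16), value = 17/32
Edge 7: B (sign +) -> bounds (17/32, 9/16), value = 35/64
Edge 8: R (sign -) -> bounds (17/32, 35/64), value = 69/128
Edge 9: R (sign -) -> bounds (17/32, 69/128), value = 137/256
Edge 10: R (sign -) -> bounds (17/32, 137/256), value = 273/512
Game value = 273/512

273/512


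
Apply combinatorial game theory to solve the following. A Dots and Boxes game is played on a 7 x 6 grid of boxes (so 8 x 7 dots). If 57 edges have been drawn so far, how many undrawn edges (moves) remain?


Grid: 7 x 6 boxes, i.e. 8 rows and 7 columns of dots.
Horizontal edges: (rows + 1) * cols = 8 * 6 = 48
Vertical edges: rows * (cols + 1) = 7 * 7 = 49
Total edges: 48 + 49 = 97
Edges drawn: 57
Remaining: 97 - 57 = 40

40


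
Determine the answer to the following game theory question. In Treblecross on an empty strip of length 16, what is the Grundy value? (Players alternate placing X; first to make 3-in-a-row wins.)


Treblecross: place X on empty cells; 3-in-a-row wins.
Playing within two cells of an existing X lets the opponent win at once, so sensible play treats the cells i-2..i+2 around each X as dead. The player left with no safe cell loses, so this is a normal-play take-away game on strips of safe cells.
Placing X at cell i (0-indexed) of a strip of k safe cells leaves independent strips of sizes max(0, i-2) and max(0, k-i-3). Hence G(k) = mex{ G(max(0,i-2)) XOR G(max(0,k-i-3)) : 0 <= i < k }, with G(0) = 0.
G(1): splits (0,0):0^0=0 -> mex({0}) = 1
G(2): splits (0,0):0^0=0 -> mex({0}) = 1
G(3): splits (0,0):0^0=0 -> mex({0}) = 1
G(4): splits (0,1):0^1=1 (0,0):0^0=0 -> mex({0, 1}) = 2
G(5): splits (0,2):0^1=1 (0,1):0^1=1 (0,0):0^0=0 -> mex({0, 1}) = 2
G(6) = mex({1}) = 0
G(7) = mex({0, 1, 2}) = 3
G(8) = mex({0, 1, 2}) = 3
G(9) = mex({0, 2}) = 1
G(10) = mex({0, 2, 3}) = 1
G(11) = mex({0, 3}) = 1
G(12) = mex({1, 3}) = 0
G(13) = mex({0, 1, 2, 3}) = 4
G(14) = mex({0, 1, 2}) = 3
G(15) = mex({0, 1, 2}) = 3
G(16) = mex({0, 1, 2, 4}) = 3
Therefore G(16) = 3.

3


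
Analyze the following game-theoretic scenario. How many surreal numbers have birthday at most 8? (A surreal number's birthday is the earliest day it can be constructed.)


Day 0: {|} = 0 is born. Count = 1.
Day n: the number of surreal numbers born by day n is 2^(n+1) - 1.
By day 0: 2^1 - 1 = 1
By day 1: 2^2 - 1 = 3
By day 2: 2^3 - 1 = 7
By day 3: 2^4 - 1 = 15
By day 4: 2^5 - 1 = 31
By day 5: 2^6 - 1 = 63
By day 6: 2^7 - 1 = 127
By day 7: 2^8 - 1 = 255
By day 8: 2^9 - 1 = 511
By day 8: 511 surreal numbers.

511


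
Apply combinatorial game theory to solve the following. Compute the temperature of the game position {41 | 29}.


The game is {41 | 29}, a switch {a | b} with numbers a > b.
Cooling {a | b} by t gives {a - t | b + t}, which stops being hot when a - t = b + t, i.e. at t = (a - b)/2. So the temperature of a switch is (a - b)/2.
Temperature = (Left option - Right option) / 2
= (41 - (29)) / 2
= 12 / 2
= 6

6


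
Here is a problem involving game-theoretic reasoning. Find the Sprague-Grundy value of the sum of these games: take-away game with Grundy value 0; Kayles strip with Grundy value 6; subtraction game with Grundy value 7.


By the Sprague-Grundy theorem, the Grundy value of a sum of games is the XOR of individual Grundy values.
take-away game: Grundy value = 0. Running XOR: 0 XOR 0 = 0
Kayles strip: Grundy value = 6. Running XOR: 0 XOR 6 = 6
subtraction game: Grundy value = 7. Running XOR: 6 XOR 7 = 1
The combined Grundy value is 1.

1


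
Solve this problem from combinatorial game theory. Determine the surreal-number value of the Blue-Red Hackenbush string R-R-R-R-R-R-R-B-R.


Edges (from ground): R-R-R-R-R-R-R-B-R
By Berlekamp's sign-expansion rule, a Blue-Red Hackenbush stalk has the value of the surreal number whose sign sequence is the edge sequence with B -> + and R -> -.
Sign sequence: -------+-
Trace the sign expansion in the surreal number tree, starting from 0:
Edge 1: R (sign -) -> bounds (-inf, 0), value = -1
Edge 2: R (sign -) -> bounds (-inf, -1), value = -2
Edge 3: R (sign -) -> bounds (-inf, -2), value = -3
Edge 4: R (sign -) -> bounds (-inf, -3), value = -4
Edge 5: R (sign -) -> bounds (-inf, -4), value = -5
Edge 6: R (sign -) -> bounds (-inf, -5), value = -6
Edge 7: R (sign -) -> bounds (-inf, -6), value = -7
Edge 8: B (sign +) -> bounds (-7, -6), value = -13/2
Edge 9: R (sign -) -> bounds (-7, -13/2), value = -27/4
Game value = -27/4

-27/4


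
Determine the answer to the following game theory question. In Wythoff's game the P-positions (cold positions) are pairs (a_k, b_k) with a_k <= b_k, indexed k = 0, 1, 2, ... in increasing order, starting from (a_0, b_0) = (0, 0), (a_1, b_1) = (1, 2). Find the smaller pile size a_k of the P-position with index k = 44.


By Wythoff's theorem, a_k = floor(k * phi) and b_k = floor(k * phi^2) = a_k + k, where phi = (1 + sqrt(5))/2 is the golden ratio.
phi = (1 + sqrt(5))/2 = 1.618034
k = 44
k * phi = 44 * 1.618034 = 71.193496
a_44 = floor(k * phi) = 71

71


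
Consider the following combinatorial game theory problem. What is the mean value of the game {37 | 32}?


Game = {37 | 32}, a switch {a | b} with numbers a > b.
Its thermograph has left wall a - t and right wall b + t, which meet at t = (a - b)/2, where both equal (a + b)/2. So the mast (mean value) is at (a + b)/2.
Mean = (37 + (32))/2 = 69/2 = 69/2

69/2


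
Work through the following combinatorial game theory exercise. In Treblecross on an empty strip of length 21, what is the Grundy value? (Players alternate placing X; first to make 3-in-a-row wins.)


Treblecross: place X on empty cells; 3-in-a-row wins.
Playing within two cells of an existing X lets the opponent win at once, so sensible play treats the cells i-2..i+2 around each X as dead. The player left with no safe cell loses, so this is a normal-play take-away game on strips of safe cells.
Placing X at cell i (0-indexed) of a strip of k safe cells leaves independent strips of sizes max(0, i-2) and max(0, k-i-3). Hence G(k) = mex{ G(max(0,i-2)) XOR G(max(0,k-i-3)) : 0 <= i < k }, with G(0) = 0.
G(1): splits (0,0):0^0=0 -> mex({0}) = 1
G(2): splits (0,0):0^0=0 -> mex({0}) = 1
G(3): splits (0,0):0^0=0 -> mex({0}) = 1
G(4): splits (0,1):0^1=1 (0,0):0^0=0 -> mex({0, 1}) = 2
G(5): splits (0,2):0^1=1 (0,1):0^1=1 (0,0):0^0=0 -> mex({0, 1}) = 2
G(6) = mex({1}) = 0
G(7) = mex({0, 1, 2}) = 3
G(8) = mex({0, 1, 2}) = 3
G(9) = mex({0, 2}) = 1
G(10) = mex({0, 2, 3}) = 1
G(11) = mex({0, 3}) = 1
G(12) = mex({1, 3}) = 0
G(13) = mex({0, 1, 2, 3}) = 4
G(14) = mex({0, 1, 2}) = 3
G(15) = mex({0, 1, 2}) = 3
G(16) = mex({0, 1, 2, 4}) = 3
G(17) = mex({0, 1, 3, 4}) = 2
G(18) = mex({0, 1, 3, 4}) = 2
G(19) = mex({0, 1, 3, 5}) = 2
G(20) = mex({0, 1, 2, 3, 5}) = 4
G(21) = mex({0, 1, 2, 3, 5}) = 4
Therefore G(21) = 4.

4


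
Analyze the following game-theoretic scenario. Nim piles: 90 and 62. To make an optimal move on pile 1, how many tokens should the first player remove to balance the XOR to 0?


Piles: 90 and 62
Current XOR: 90 XOR 62 = 100 (non-zero, so this is an N-position).
To make the XOR zero, we need to find a move that balances the piles.
For pile 1 (size 90): target = 90 XOR 100 = 62
We reduce pile 1 from 90 to 62.
Tokens removed: 90 - 62 = 28
Verification: 62 XOR 62 = 0

28


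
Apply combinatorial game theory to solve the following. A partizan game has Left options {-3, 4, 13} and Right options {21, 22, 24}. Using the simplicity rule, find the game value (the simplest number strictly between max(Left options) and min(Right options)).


Left options: {-3, 4, 13}, max = 13
Right options: {21, 22, 24}, min = 21
All options are numbers and max(Left) < min(Right), so by the simplicity theorem the value is the simplest (earliest-born) number strictly between 13 and 21.
Integers 14 through 20 all lie strictly between 13 and 21.
Among integers, the simplest (lowest birthday = smallest |n|; 0 is born on day 0, +-n on day n) is 14.
No non-integer in the interval can be simpler: if x is a non-integer in the interval, then floor(x) or ceil(x) also lies in the interval (the interval contains an integer), and both are proper prefixes of x's sign expansion, i.e. born earlier. So the game value is 14.
Game value = 14

14


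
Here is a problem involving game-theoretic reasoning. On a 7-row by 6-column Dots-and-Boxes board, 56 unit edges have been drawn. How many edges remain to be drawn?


Grid: 7 x 6 boxes, i.e. 8 rows and 7 columns of dots.
Horizontal edges: (rows + 1) * cols = 8 * 6 = 48
Vertical edges: rows * (cols + 1) = 7 * 7 = 49
Total edges: 48 + 49 = 97
Edges drawn: 56
Remaining: 97 - 56 = 41

41


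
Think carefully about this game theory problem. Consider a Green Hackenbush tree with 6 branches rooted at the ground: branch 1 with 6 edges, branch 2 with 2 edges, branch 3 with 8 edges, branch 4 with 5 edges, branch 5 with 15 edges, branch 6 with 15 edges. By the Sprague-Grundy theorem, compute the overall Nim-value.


The tree has 6 branches from the ground vertex.
In Green Hackenbush, the Nim-value of a simple path of length k is k.
Branch 1: length 6, Nim-value = 6
Branch 2: length 2, Nim-value = 2
Branch 3: length 8, Nim-value = 8
Branch 4: length 5, Nim-value = 5
Branch 5: length 15, Nim-value = 15
Branch 6: length 15, Nim-value = 15
Total Nim-value = XOR of all branch values:
0 XOR 6 = 6
6 XOR 2 = 4
4 XOR 8 = 12
12 XOR 5 = 9
9 XOR 15 = 6
6 XOR 15 = 9
Nim-value of the tree = 9

9


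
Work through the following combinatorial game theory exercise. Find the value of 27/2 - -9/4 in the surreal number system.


x = 27/2, y = -9/4
Converting to common denominator: 4
x = 54/4, y = -9/4
x - y = 27/2 - -9/4 = 63/4

63/4


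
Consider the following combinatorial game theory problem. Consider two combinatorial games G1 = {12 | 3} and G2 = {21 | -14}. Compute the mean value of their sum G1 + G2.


G1 = {12 | 3}, G2 = {21 | -14}
Each is a switch {a | b} with numbers a > b; its mean value is (a + b)/2, and mean value is additive over game sums: m(G1 + G2) = m(G1) + m(G2).
Mean of G1 = (12 + (3))/2 = 15/2 = 15/2
Mean of G2 = (21 + (-14))/2 = 7/2 = 7/2
Mean of G1 + G2 = 15/2 + 7/2 = 11

11


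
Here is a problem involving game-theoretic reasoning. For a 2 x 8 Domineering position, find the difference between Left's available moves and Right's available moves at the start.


Board is 2 x 8 (rows x cols).
Left (vertical) placements: (rows-1) * cols = 1 * 8 = 8
Right (horizontal) placements: rows * (cols-1) = 2 * 7 = 14
Advantage = Left - Right = 8 - 14 = -6

-6


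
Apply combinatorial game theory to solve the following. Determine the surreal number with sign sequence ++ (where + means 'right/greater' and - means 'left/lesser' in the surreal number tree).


Sign expansion: ++
Rule: track bounds (lo, hi), initially (-inf, +inf). On '+', the current value becomes lo and we move to the simplest number in (value, hi): value + 1 if hi = +inf, otherwise the midpoint (value + hi)/2. On '-', the current value becomes hi and we move to value - 1 if lo = -inf, otherwise the midpoint (lo + value)/2.
Start at 0.
Step 1: sign = +, move right. Bounds: (0, +inf). Value = 1
Step 2: sign = +, move right. Bounds: (1, +inf). Value = 2
The surreal number with sign expansion ++ is 2.

2


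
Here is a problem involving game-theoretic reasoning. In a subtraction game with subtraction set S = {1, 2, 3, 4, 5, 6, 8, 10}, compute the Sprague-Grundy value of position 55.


The subtraction set is S = {1, 2, 3, 4, 5, 6, 8, 10}.
G(k) = mex{ G(k - s) : s in S, s <= k }. We compute iteratively: G(0) = 0.
G(1) = mex({0}) = 1
G(2) = mex({0, 1}) = 2
G(3) = mex({0, 1, 2}) = 3
G(4) = mex({0, 1, 2, 3}) = 4
G(5) = mex({0, 1, 2, 3, 4}) = 5
G(6) = mex({0, 1, 2, 3, 4, 5}) = 6
G(7) = mex({1, 2, 3, 4, 5, 6}) = 0
G(8) = mex({0, 2, 3, 4, 5, 6}) = 1
G(9) = mex({0, 1, 3, 4, 5, 6}) = 2
G(10) = mex({0, 1, 2, 4, 5, 6}) = 3
G(11) = mex({0, 1, 2, 3, 5, 6}) = 4
G(12) = mex({0, 1, 2, 3, 4, 6}) = 5
G(13) = mex({0, 1, 2, 3, 4, 5}) = 6
G(14) = mex({1, 2, 3, 4, 5, 6}) = 0
G(15) = mex({0, 2, 3, 4, 5, 6}) = 1
G(16) = mex({0, 1, 3, 4, 5, 6}) = 2
Observe that G(7)..G(16) = 0, 1, 2, 3, 4, 5, 6, 0, 1, 2 repeats G(0)..G(9) = 0, 1, 2, 3, 4, 5, 6, 0, 1, 2.
For k >= max(S) = 10, G(k) is determined by the previous 10 values G(k-10)..G(k-1); a window of 10 consecutive values has recurred shifted by 7, so by induction G(k + 7) = G(k) for all k >= 0: the sequence is periodic from the start with period 7.
One period: G(0..6) = 0, 1, 2, 3, 4, 5, 6.
55 mod 7 = 6, so G(55) = G(6) = 6.

6


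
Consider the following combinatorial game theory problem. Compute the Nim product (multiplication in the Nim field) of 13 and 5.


Nim multiplication is bilinear over XOR: (u XOR v) * w = (u*w) XOR (v*w).
So we split each operand into its bit components and XOR the pairwise Nim products.
13 = 1 + 4 + 8 (as XOR of powers of 2).
5 = 1 + 4 (as XOR of powers of 2).
Using the standard Nim-product table on single bits:
  2*2 = 3,   2*4 = 8,   2*8 = 12,
  4*4 = 6,   4*8 = 11,  8*8 = 13,
and  1*x = x (identity), k*l = l*k (commutative).
Pairwise Nim products:
  1 * 1 = 1
  1 * 4 = 4
  4 * 1 = 4
  4 * 4 = 6
  8 * 1 = 8
  8 * 4 = 11
XOR them: 1 XOR 4 XOR 4 XOR 6 XOR 8 XOR 11 = 4.
Result: 13 * 5 = 4 (in Nim).

4


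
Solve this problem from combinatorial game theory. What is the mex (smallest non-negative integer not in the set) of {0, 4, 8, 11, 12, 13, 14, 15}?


Set = {0, 4, 8, 11, 12, 13, 14, 15}
0 is in the set.
1 is NOT in the set. This is the mex.
mex = 1

1


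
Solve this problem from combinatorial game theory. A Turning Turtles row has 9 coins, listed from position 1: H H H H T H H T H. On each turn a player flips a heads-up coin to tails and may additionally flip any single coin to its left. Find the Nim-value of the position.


Coins: H H H H T H H T H
Key fact: a single head at position k behaves exactly like a Nim heap of size k (turning it to T and optionally flipping a coin at j < k corresponds to moving the heap from k to j, or to 0), and heads combine as a disjunctive sum (two heads at the same place would cancel, matching j XOR j = 0). So the Nim-value is the XOR of the 1-indexed positions of the heads.
Face-up positions (1-indexed): [1, 2, 3, 4, 6, 7, 9]
XOR 0 with 1: 0 XOR 1 = 1
XOR 1 with 2: 1 XOR 2 = 3
XOR 3 with 3: 3 XOR 3 = 0
XOR 0 with 4: 0 XOR 4 = 4
XOR 4 with 6: 4 XOR 6 = 2
XOR 2 with 7: 2 XOR 7 = 5
XOR 5 with 9: 5 XOR 9 = 12
Nim-value = 12

12


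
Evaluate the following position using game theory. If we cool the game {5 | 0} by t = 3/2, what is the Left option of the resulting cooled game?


Original game: {5 | 0} (a switch {a | b} with a > b).
Cooling by t (for t below the temperature (a - b)/2 = 5/2) taxes each move by t: {a | b} cooled by t is {a - t | b + t}.
Cooling amount: t = 3/2
Cooled Left option: 5 - 3/2 = 7/2
Cooled Right option: 0 + 3/2 = 3/2
Cooled game: {7/2 | 3/2}
Left option = 7/2

7/2


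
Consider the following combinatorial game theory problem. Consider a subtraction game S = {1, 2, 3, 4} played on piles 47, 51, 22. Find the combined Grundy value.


Subtraction set: {1, 2, 3, 4}
For this subtraction set, G(n) = n mod 5 (period = max + 1 = 5).
Pile 1 (size 47): G(47) = 47 mod 5 = 2
Pile 2 (size 51): G(51) = 51 mod 5 = 1
Pile 3 (size 22): G(22) = 22 mod 5 = 2
Total Grundy value = XOR of all: 2 XOR 1 XOR 2 = 1

1


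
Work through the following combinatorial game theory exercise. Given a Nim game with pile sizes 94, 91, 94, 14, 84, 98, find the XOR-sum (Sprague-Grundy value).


We need the XOR (exclusive or) of all pile sizes.
After XOR-ing pile 1 (size 94): 0 XOR 94 = 94
After XOR-ing pile 2 (size 91): 94 XOR 91 = 5
After XOR-ing pile 3 (size 94): 5 XOR 94 = 91
After XOR-ing pile 4 (size 14): 91 XOR 14 = 85
After XOR-ing pile 5 (size 84): 85 XOR 84 = 1
After XOR-ing pile 6 (size 98): 1 XOR 98 = 99
The Nim-value of this position is 99.

99


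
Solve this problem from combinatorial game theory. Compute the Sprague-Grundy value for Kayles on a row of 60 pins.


Kayles: a move removes 1 or 2 adjacent pins from a contiguous row.
Removing pins from a row of k leaves two independent rows (a, b) with a + b = k - 1 (one pin) or a + b = k - 2 (two pins); an end removal gives a = 0.
By Sprague-Grundy, G(k) = mex{ G(a) XOR G(b) } over all these splits. G(0) = 0.
G(1): splits (0,0):0^0=0 -> mex({0}) = 1
G(2): splits (0,1):0^1=1 (0,0):0^0=0 -> mex({0, 1}) = 2
G(3): splits (0,2):0^2=2 (1,1):1^1=0 (0,1):0^1=1 -> mex({0, 1, 2}) = 3
G(4): splits (0,3):0^3=3 (1,2):1^2=3 (0,2):0^2=2 (1,1):1^1=0 -> mex({0, 2, 3}) = 1
G(5): splits (0,4):0^1=1 (1,3):1^3=2 (2,2):2^2=0 (0,3):0^3=3 (1,2):1^2=3 -> mex({0, 1, 2, 3}) = 4
G(6) = mex({0, 1, 2, 4}) = 3
G(7) = mex({0, 1, 3, 4, 5}) = 2
G(8) = mex({0, 2, 3, 5, 6}) = 1
G(9) = mex({0, 1, 2, 3, 6, 7}) = 4
G(10) = mex({0, 1, 3, 4, 5, 7}) = 2
G(11) = mex({0, 1, 2, 3, 4, 5}) = 6
G(12) = mex({0, 1, 2, 3, 5, 6, 7}) = 4
G(13) = mex({0, 2, 3, 4, 6, 7}) = 1
G(14) = mex({0, 1, 4, 5, 6, 7}) = 2
G(15) = mex({0, 1, 2, 3, 4, 5, 6}) = 7
G(16) = mex({0, 2, 3, 5, 6, 7}) = 1
G(17) = mex({0, 1, 2, 3, 5, 6, 7}) = 4
G(18) = mex({0, 1, 2, 4, 5, 6}) = 3
G(19) = mex({0, 1, 3, 4, 5, 7}) = 2
G(20) = mex({0, 2, 3, 4, 5, 6, 7}) = 1
G(21) = mex({0, 1, 2, 3, 5, 6, 7}) = 4
G(22) = mex({0, 1, 2, 3, 4, 5, 7}) = 6
G(23) = mex({0, 1, 2, 3, 4, 5, 6}) = 7
G(24) = mex({0, 1, 2, 3, 5, 6, 7}) = 4
G(25) = mex({0, 2, 3, 4, 6, 7}) = 1
G(26) = mex({0, 1, 3, 4, 5, 6, 7}) = 2
G(27) = mex({0, 1, 2, 3, 4, 5, 6, 7}) = 8
G(28) = mex({0, 1, 2, 3, 4, 6, 7, 8}) = 5
G(29) = mex({0, 1, 2, 3, 5, 6, 7, 8, 9}) = 4
G(30) = mex({0, 1, 2, 3, 4, 5, 6, 9, 10}) = 7
G(31) = mex({0, 1, 3, 4, 5, 7, 10, 11}) = 2
G(32) = mex({0, 2, 3, 4, 5, 6, 7, 9, 11}) = 1
G(33) = mex({0, 1, 2, 3, 4, 5, 6, 7, 9, 12}) = 8
G(34) = mex({0, 1, 2, 3, 4, 5, 7, 8, 11, 12}) = 6
G(35) = mex({0, 1, 2, 3, 4, 5, 6, 8, 9, 10, 11}) = 7
G(36) = mex({0, 1, 2, 3, 5, 6, 7, 9, 10}) = 4
G(37) = mex({0, 2, 3, 4, 6, 7, 9, 10, 11, 12}) = 1
G(38) = mex({0, 1, 3, 4, 5, 6, 7, 9, 10, 11, 12}) = 2
G(39) = mex({0, 1, 2, 4, 5, 6, 7, 9, 10, 12, 14}) = 3
G(40) = mex({0, 2, 3, 4, 6, 7, 11, 12, 14}) = 1
G(41) = mex({0, 1, 2, 3, 5, 6, 7, 9, 10, 11, 12}) = 4
G(42) = mex({0, 1, 2, 3, 4, 5, 6, 9, 10}) = 7
G(43) = mex({0, 1, 3, 4, 5, 7, 9, 10, 12, 15}) = 2
G(44) = mex({0, 2, 3, 4, 5, 6, 7, 9, 10, 12, 15}) = 1
G(45) = mex({0, 1, 2, 3, 4, 5, 6, 7, 9, 10, 12, 14}) = 8
G(46) = mex({0, 1, 3, 4, 5, 7, 8, 11, 12, 14}) = 2
G(47) = mex({0, 1, 2, 3, 4, 5, 6, 8, 9, 10, 11, 12}) = 7
G(48) = mex({0, 1, 2, 3, 5, 6, 7, 9, 10}) = 4
G(49) = mex({0, 2, 3, 4, 6, 7, 9, 10, 11, 12, 15}) = 1
G(50) = mex({0, 1, 4, 5, 6, 7, 9, 11, 12, 14, 15}) = 2
G(51) = mex({0, 1, 2, 3, 4, 5, 6, 7, 9, 12, 14, 15}) = 8
G(52) = mex({0, 2, 3, 4, 5, 6, 7, 8, 11, 12, 15}) = 1
G(53) = mex({0, 1, 2, 3, 5, 6, 7, 8, 9, 10, 11, 12}) = 4
G(54) = mex({0, 1, 2, 3, 4, 5, 6, 9, 10}) = 7
G(55) = mex({0, 1, 3, 4, 5, 7, 9, 10, 11, 12}) = 2
G(56) = mex({0, 2, 3, 4, 5, 6, 7, 9, 10, 11, 12, 13, 14}) = 1
G(57) = mex({0, 1, 2, 3, 5, 6, 7, 9, 10, 12, 13, 14, 15}) = 4
G(58) = mex({0, 1, 3, 4, 5, 7, 11, 12, 14, 15}) = 2
G(59) = mex({0, 1, 2, 3, 4, 5, 6, 9, 10, 11, 12, 15}) = 7
G(60) = mex({0, 1, 2, 3, 5, 6, 7, 9, 10}) = 4
Therefore G(60) = 4.

4


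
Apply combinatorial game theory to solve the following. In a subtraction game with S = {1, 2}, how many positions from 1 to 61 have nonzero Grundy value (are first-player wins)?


Subtraction set S = {1, 2}, so G(n) = n mod 3.
G(n) = 0 when n is a multiple of 3.
Multiples of 3 in [1, 61]: 20
N-positions (nonzero Grundy) = 61 - 20 = 41

41


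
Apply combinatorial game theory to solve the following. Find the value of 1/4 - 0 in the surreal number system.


x = 1/4, y = 0
Converting to common denominator: 4
x = 1/4, y = 0/4
x - y = 1/4 - 0 = 1/4

1/4


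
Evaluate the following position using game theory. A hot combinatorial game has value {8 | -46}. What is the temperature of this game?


The game is {8 | -46}, a switch {a | b} with numbers a > b.
Cooling {a | b} by t gives {a - t | b + t}, which stops being hot when a - t = b + t, i.e. at t = (a - b)/2. So the temperature of a switch is (a - b)/2.
Temperature = (Left option - Right option) / 2
= (8 - (-46)) / 2
= 54 / 2
= 27

27


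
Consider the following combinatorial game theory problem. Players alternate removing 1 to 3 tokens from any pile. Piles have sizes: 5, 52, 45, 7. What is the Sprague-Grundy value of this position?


Subtraction set: {1, 2, 3}
For this subtraction set, G(n) = n mod 4 (period = max + 1 = 4).
Pile 1 (size 5): G(5) = 5 mod 4 = 1
Pile 2 (size 52): G(52) = 52 mod 4 = 0
Pile 3 (size 45): G(45) = 45 mod 4 = 1
Pile 4 (size 7): G(7) = 7 mod 4 = 3
Total Grundy value = XOR of all: 1 XOR 0 XOR 1 XOR 3 = 3

3


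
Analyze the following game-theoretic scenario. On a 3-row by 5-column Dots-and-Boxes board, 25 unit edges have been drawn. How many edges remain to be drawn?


Grid: 3 x 5 boxes, i.e. 4 rows and 6 columns of dots.
Horizontal edges: (rows + 1) * cols = 4 * 5 = 20
Vertical edges: rows * (cols + 1) = 3 * 6 = 18
Total edges: 20 + 18 = 38
Edges drawn: 25
Remaining: 38 - 25 = 13

13


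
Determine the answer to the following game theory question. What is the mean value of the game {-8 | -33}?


Game = {-8 | -33}, a switch {a | b} with numbers a > b.
Its thermograph has left wall a - t and right wall b + t, which meet at t = (a - b)/2, where both equal (a + b)/2. So the mast (mean value) is at (a + b)/2.
Mean = (-8 + (-33))/2 = -41/2 = -41/2

-41/2


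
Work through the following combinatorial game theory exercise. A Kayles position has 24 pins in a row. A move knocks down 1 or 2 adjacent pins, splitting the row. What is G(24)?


Kayles: a move removes 1 or 2 adjacent pins from a contiguous row.
Removing pins from a row of k leaves two independent rows (a, b) with a + b = k - 1 (one pin) or a + b = k - 2 (two pins); an end removal gives a = 0.
By Sprague-Grundy, G(k) = mex{ G(a) XOR G(b) } over all these splits. G(0) = 0.
G(1): splits (0,0):0^0=0 -> mex({0}) = 1
G(2): splits (0,1):0^1=1 (0,0):0^0=0 -> mex({0, 1}) = 2
G(3): splits (0,2):0^2=2 (1,1):1^1=0 (0,1):0^1=1 -> mex({0, 1, 2}) = 3
G(4): splits (0,3):0^3=3 (1,2):1^2=3 (0,2):0^2=2 (1,1):1^1=0 -> mex({0, 2, 3}) = 1
G(5): splits (0,4):0^1=1 (1,3):1^3=2 (2,2):2^2=0 (0,3):0^3=3 (1,2):1^2=3 -> mex({0, 1, 2, 3}) = 4
G(6) = mex({0, 1, 2, 4}) = 3
G(7) = mex({0, 1, 3, 4, 5}) = 2
G(8) = mex({0, 2, 3, 5, 6}) = 1
G(9) = mex({0, 1, 2, 3, 6, 7}) = 4
G(10) = mex({0, 1, 3, 4, 5, 7}) = 2
G(11) = mex({0, 1, 2, 3, 4, 5}) = 6
G(12) = mex({0, 1, 2, 3, 5, 6, 7}) = 4
G(13) = mex({0, 2, 3, 4, 6, 7}) = 1
G(14) = mex({0, 1, 4, 5, 6, 7}) = 2
G(15) = mex({0, 1, 2, 3, 4, 5, 6}) = 7
G(16) = mex({0, 2, 3, 5, 6, 7}) = 1
G(17) = mex({0, 1, 2, 3, 5, 6, 7}) = 4
G(18) = mex({0, 1, 2, 4, 5, 6}) = 3
G(19) = mex({0, 1, 3, 4, 5, 7}) = 2
G(20) = mex({0, 2, 3, 4, 5, 6, 7}) = 1
G(21) = mex({0, 1, 2, 3, 5, 6, 7}) = 4
G(22) = mex({0, 1, 2, 3, 4, 5, 7}) = 6
G(23) = mex({0, 1, 2, 3, 4, 5, 6}) = 7
G(24) = mex({0, 1, 2, 3, 5, 6, 7}) = 4
Therefore G(24) = 4.

4


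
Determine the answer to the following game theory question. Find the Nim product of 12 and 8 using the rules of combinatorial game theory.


Nim multiplication is bilinear over XOR: (u XOR v) * w = (u*w) XOR (v*w).
So we split each operand into its bit components and XOR the pairwise Nim products.
12 = 4 + 8 (as XOR of powers of 2).
8 = 8 (as XOR of powers of 2).
Using the standard Nim-product table on single bits:
  2*2 = 3,   2*4 = 8,   2*8 = 12,
  4*4 = 6,   4*8 = 11,  8*8 = 13,
and  1*x = x (identity), k*l = l*k (commutative).
Pairwise Nim products:
  4 * 8 = 11
  8 * 8 = 13
XOR them: 11 XOR 13 = 6.
Result: 12 * 8 = 6 (in Nim).

6


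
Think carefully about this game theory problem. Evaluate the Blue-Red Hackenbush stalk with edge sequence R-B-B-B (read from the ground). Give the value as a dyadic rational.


Edges (from ground): R-B-B-B
By Berlekamp's sign-expansion rule, a Blue-Red Hackenbush stalk has the value of the surreal number whose sign sequence is the edge sequence with B -> + and R -> -.
Sign sequence: -+++
Trace the sign expansion in the surreal number tree, starting from 0:
Edge 1: R (sign -) -> bounds (-inf, 0), value = -1
Edge 2: B (sign +) -> bounds (-1, 0), value = -1/2
Edge 3: B (sign +) -> bounds (-1/2, 0), value = -1/4
Edge 4: B (sign +) -> bounds (-1/4, 0), value = -1/8
Game value = -1/8

-1/8


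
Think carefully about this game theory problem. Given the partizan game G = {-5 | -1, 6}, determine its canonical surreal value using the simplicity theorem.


Left options: {-5}, max = -5
Right options: {-1, 6}, min = -1
All options are numbers and max(Left) < min(Right), so by the simplicity theorem the value is the simplest (earliest-born) number strictly between -5 and -1.
Integers -4 through -2 all lie strictly between -5 and -1.
Among integers, the simplest (lowest birthday = smallest |n|; 0 is born on day 0, +-n on day n) is -2.
No non-integer in the interval can be simpler: if x is a non-integer in the interval, then floor(x) or ceil(x) also lies in the interval (the interval contains an integer), and both are proper prefixes of x's sign expansion, i.e. born earlier. So the game value is -2.
Game value = -2

-2
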